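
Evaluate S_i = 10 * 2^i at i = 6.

S_6 = 10 * 2^6 = 10 * 64 = 640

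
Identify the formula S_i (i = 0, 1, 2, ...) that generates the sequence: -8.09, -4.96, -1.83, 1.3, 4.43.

Check differences: -4.96 - -8.09 = 3.13
-1.83 - -4.96 = 3.13
Common difference d = 3.13.
First term a = -8.09.
Formula: S_i = -8.09 + 3.13*i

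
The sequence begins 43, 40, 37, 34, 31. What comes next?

Differences: 40 - 43 = -3
This is an arithmetic sequence with common difference d = -3.
Next term = 31 + -3 = 28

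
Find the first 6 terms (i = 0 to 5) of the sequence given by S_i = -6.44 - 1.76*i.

This is an arithmetic sequence.
i=0: S_0 = -6.44 + -1.76*0 = -6.44
i=1: S_1 = -6.44 + -1.76*1 = -8.2
i=2: S_2 = -6.44 + -1.76*2 = -9.96
i=3: S_3 = -6.44 + -1.76*3 = -11.72
i=4: S_4 = -6.44 + -1.76*4 = -13.48
i=5: S_5 = -6.44 + -1.76*5 = -15.24
The first 6 terms are: [-6.44, -8.2, -9.96, -11.72, -13.48, -15.24]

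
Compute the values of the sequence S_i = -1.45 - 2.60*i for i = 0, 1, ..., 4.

This is an arithmetic sequence.
i=0: S_0 = -1.45 + -2.6*0 = -1.45
i=1: S_1 = -1.45 + -2.6*1 = -4.05
i=2: S_2 = -1.45 + -2.6*2 = -6.65
i=3: S_3 = -1.45 + -2.6*3 = -9.25
i=4: S_4 = -1.45 + -2.6*4 = -11.85
The first 5 terms are: [-1.45, -4.05, -6.65, -9.25, -11.85]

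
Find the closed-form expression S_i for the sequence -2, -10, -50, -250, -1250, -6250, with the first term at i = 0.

Check ratios: -10 / -2 = 5.0
Common ratio r = 5.
First term a = -2.
Formula: S_i = -2 * 5^i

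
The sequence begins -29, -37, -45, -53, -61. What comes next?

Differences: -37 - -29 = -8
This is an arithmetic sequence with common difference d = -8.
Next term = -61 + -8 = -69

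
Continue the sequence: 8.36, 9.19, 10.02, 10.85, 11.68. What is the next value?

Differences: 9.19 - 8.36 = 0.83
This is an arithmetic sequence with common difference d = 0.83.
Next term = 11.68 + 0.83 = 12.51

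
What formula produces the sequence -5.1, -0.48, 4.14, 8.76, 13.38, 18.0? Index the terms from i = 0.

Check differences: -0.48 - -5.1 = 4.62
4.14 - -0.48 = 4.62
Common difference d = 4.62.
First term a = -5.1.
Formula: S_i = -5.10 + 4.62*i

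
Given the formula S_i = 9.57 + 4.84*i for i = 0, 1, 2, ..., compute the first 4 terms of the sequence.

This is an arithmetic sequence.
i=0: S_0 = 9.57 + 4.84*0 = 9.57
i=1: S_1 = 9.57 + 4.84*1 = 14.41
i=2: S_2 = 9.57 + 4.84*2 = 19.25
i=3: S_3 = 9.57 + 4.84*3 = 24.09
The first 4 terms are: [9.57, 14.41, 19.25, 24.09]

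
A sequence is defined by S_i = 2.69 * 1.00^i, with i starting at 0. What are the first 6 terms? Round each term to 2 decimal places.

This is a geometric sequence.
i=0: S_0 = 2.69 * 1.0^0 = 2.69
i=1: S_1 = 2.69 * 1.0^1 = 2.69
i=2: S_2 = 2.69 * 1.0^2 = 2.69
i=3: S_3 = 2.69 * 1.0^3 = 2.69
i=4: S_4 = 2.69 * 1.0^4 = 2.69
i=5: S_5 = 2.69 * 1.0^5 = 2.69
The first 6 terms are: [2.69, 2.69, 2.69, 2.69, 2.69, 2.69]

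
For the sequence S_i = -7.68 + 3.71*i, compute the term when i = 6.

S_6 = -7.68 + 3.71*6 = -7.68 + 22.26 = 14.58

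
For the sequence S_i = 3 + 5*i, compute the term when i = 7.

S_7 = 3 + 5*7 = 3 + 35 = 38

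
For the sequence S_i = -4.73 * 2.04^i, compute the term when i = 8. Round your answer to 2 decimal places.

S_8 = -4.73 * 2.04^8 ≈ -4.73 * 299.9448 ≈ -1418.74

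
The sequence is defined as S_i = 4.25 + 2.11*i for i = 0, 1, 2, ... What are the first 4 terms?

This is an arithmetic sequence.
i=0: S_0 = 4.25 + 2.11*0 = 4.25
i=1: S_1 = 4.25 + 2.11*1 = 6.36
i=2: S_2 = 4.25 + 2.11*2 = 8.47
i=3: S_3 = 4.25 + 2.11*3 = 10.58
The first 4 terms are: [4.25, 6.36, 8.47, 10.58]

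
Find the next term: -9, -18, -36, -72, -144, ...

Ratios: -18 / -9 = 2.0
This is a geometric sequence with common ratio r = 2.
Next term = -144 * 2 = -288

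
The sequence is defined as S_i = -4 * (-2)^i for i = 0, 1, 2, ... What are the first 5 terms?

This is a geometric sequence.
i=0: S_0 = -4 * (-2)^0 = -4
i=1: S_1 = -4 * (-2)^1 = 8
i=2: S_2 = -4 * (-2)^2 = -16
i=3: S_3 = -4 * (-2)^3 = 32
i=4: S_4 = -4 * (-2)^4 = -64
The first 5 terms are: [-4, 8, -16, 32, -64]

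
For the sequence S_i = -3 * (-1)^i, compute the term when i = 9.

S_9 = -3 * (-1)^9 = -3 * -1 = 3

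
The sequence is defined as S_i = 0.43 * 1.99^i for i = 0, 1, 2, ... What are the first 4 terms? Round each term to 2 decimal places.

This is a geometric sequence.
i=0: S_0 = 0.43 * 1.99^0 = 0.43
i=1: S_1 = 0.43 * 1.99^1 ≈ 0.86
i=2: S_2 = 0.43 * 1.99^2 ≈ 1.7
i=3: S_3 = 0.43 * 1.99^3 ≈ 3.39
The first 4 terms are: [0.43, 0.86, 1.7, 3.39]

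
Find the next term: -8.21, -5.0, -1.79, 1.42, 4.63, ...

Differences: -5.0 - -8.21 = 3.21
This is an arithmetic sequence with common difference d = 3.21.
Next term = 4.63 + 3.21 = 7.84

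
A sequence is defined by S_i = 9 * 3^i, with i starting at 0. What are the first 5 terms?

This is a geometric sequence.
i=0: S_0 = 9 * 3^0 = 9
i=1: S_1 = 9 * 3^1 = 27
i=2: S_2 = 9 * 3^2 = 81
i=3: S_3 = 9 * 3^3 = 243
i=4: S_4 = 9 * 3^4 = 729
The first 5 terms are: [9, 27, 81, 243, 729]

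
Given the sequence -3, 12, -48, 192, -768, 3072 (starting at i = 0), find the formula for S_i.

Check ratios: 12 / -3 = -4.0
Common ratio r = -4.
First term a = -3.
Formula: S_i = -3 * (-4)^i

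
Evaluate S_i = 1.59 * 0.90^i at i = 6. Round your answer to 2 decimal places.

S_6 = 1.59 * 0.9^6 ≈ 1.59 * 0.5314 ≈ 0.84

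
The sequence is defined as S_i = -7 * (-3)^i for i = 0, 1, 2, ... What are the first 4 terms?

This is a geometric sequence.
i=0: S_0 = -7 * (-3)^0 = -7
i=1: S_1 = -7 * (-3)^1 = 21
i=2: S_2 = -7 * (-3)^2 = -63
i=3: S_3 = -7 * (-3)^3 = 189
The first 4 terms are: [-7, 21, -63, 189]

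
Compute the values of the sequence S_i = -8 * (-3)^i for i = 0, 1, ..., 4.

This is a geometric sequence.
i=0: S_0 = -8 * (-3)^0 = -8
i=1: S_1 = -8 * (-3)^1 = 24
i=2: S_2 = -8 * (-3)^2 = -72
i=3: S_3 = -8 * (-3)^3 = 216
i=4: S_4 = -8 * (-3)^4 = -648
The first 5 terms are: [-8, 24, -72, 216, -648]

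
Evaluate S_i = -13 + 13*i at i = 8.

S_8 = -13 + 13*8 = -13 + 104 = 91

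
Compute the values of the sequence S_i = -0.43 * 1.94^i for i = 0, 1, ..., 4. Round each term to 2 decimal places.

This is a geometric sequence.
i=0: S_0 = -0.43 * 1.94^0 = -0.43
i=1: S_1 = -0.43 * 1.94^1 ≈ -0.83
i=2: S_2 = -0.43 * 1.94^2 ≈ -1.62
i=3: S_3 = -0.43 * 1.94^3 ≈ -3.14
i=4: S_4 = -0.43 * 1.94^4 ≈ -6.09
The first 5 terms are: [-0.43, -0.83, -1.62, -3.14, -6.09]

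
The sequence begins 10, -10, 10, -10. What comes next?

Ratios: -10 / 10 = -1.0
This is a geometric sequence with common ratio r = -1.
Next term = -10 * -1 = 10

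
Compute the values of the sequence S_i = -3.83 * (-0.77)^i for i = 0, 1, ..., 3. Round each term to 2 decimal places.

This is a geometric sequence.
i=0: S_0 = -3.83 * (-0.77)^0 = -3.83
i=1: S_1 = -3.83 * (-0.77)^1 ≈ 2.95
i=2: S_2 = -3.83 * (-0.77)^2 ≈ -2.27
i=3: S_3 = -3.83 * (-0.77)^3 ≈ 1.75
The first 4 terms are: [-3.83, 2.95, -2.27, 1.75]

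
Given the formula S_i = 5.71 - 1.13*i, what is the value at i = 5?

S_5 = 5.71 + -1.13*5 = 5.71 + -5.65 = 0.06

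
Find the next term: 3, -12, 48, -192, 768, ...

Ratios: -12 / 3 = -4.0
This is a geometric sequence with common ratio r = -4.
Next term = 768 * -4 = -3072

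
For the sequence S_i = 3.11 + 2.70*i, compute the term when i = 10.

S_10 = 3.11 + 2.7*10 = 3.11 + 27.0 = 30.11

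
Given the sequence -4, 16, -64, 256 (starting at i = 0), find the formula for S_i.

Check ratios: 16 / -4 = -4.0
Common ratio r = -4.
First term a = -4.
Formula: S_i = -4 * (-4)^i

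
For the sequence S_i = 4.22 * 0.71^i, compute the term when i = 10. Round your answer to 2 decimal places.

S_10 = 4.22 * 0.71^10 ≈ 4.22 * 0.0326 ≈ 0.14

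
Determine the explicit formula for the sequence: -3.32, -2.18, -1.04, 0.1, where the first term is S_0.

Check differences: -2.18 - -3.32 = 1.14
-1.04 - -2.18 = 1.14
Common difference d = 1.14.
First term a = -3.32.
Formula: S_i = -3.32 + 1.14*i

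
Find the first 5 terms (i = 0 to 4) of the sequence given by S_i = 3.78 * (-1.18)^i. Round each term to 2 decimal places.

This is a geometric sequence.
i=0: S_0 = 3.78 * (-1.18)^0 = 3.78
i=1: S_1 = 3.78 * (-1.18)^1 ≈ -4.46
i=2: S_2 = 3.78 * (-1.18)^2 ≈ 5.26
i=3: S_3 = 3.78 * (-1.18)^3 ≈ -6.21
i=4: S_4 = 3.78 * (-1.18)^4 ≈ 7.33
The first 5 terms are: [3.78, -4.46, 5.26, -6.21, 7.33]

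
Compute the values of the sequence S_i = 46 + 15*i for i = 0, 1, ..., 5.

This is an arithmetic sequence.
i=0: S_0 = 46 + 15*0 = 46
i=1: S_1 = 46 + 15*1 = 61
i=2: S_2 = 46 + 15*2 = 76
i=3: S_3 = 46 + 15*3 = 91
i=4: S_4 = 46 + 15*4 = 106
i=5: S_5 = 46 + 15*5 = 121
The first 6 terms are: [46, 61, 76, 91, 106, 121]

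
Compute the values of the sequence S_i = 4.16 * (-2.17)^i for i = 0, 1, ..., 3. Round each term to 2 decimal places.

This is a geometric sequence.
i=0: S_0 = 4.16 * (-2.17)^0 = 4.16
i=1: S_1 = 4.16 * (-2.17)^1 ≈ -9.03
i=2: S_2 = 4.16 * (-2.17)^2 ≈ 19.59
i=3: S_3 = 4.16 * (-2.17)^3 ≈ -42.51
The first 4 terms are: [4.16, -9.03, 19.59, -42.51]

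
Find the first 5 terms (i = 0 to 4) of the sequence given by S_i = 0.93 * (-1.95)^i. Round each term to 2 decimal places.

This is a geometric sequence.
i=0: S_0 = 0.93 * (-1.95)^0 = 0.93
i=1: S_1 = 0.93 * (-1.95)^1 ≈ -1.81
i=2: S_2 = 0.93 * (-1.95)^2 ≈ 3.54
i=3: S_3 = 0.93 * (-1.95)^3 ≈ -6.9
i=4: S_4 = 0.93 * (-1.95)^4 ≈ 13.45
The first 5 terms are: [0.93, -1.81, 3.54, -6.9, 13.45]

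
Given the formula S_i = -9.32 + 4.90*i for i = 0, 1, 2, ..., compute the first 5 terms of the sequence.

This is an arithmetic sequence.
i=0: S_0 = -9.32 + 4.9*0 = -9.32
i=1: S_1 = -9.32 + 4.9*1 = -4.42
i=2: S_2 = -9.32 + 4.9*2 = 0.48
i=3: S_3 = -9.32 + 4.9*3 = 5.38
i=4: S_4 = -9.32 + 4.9*4 = 10.28
The first 5 terms are: [-9.32, -4.42, 0.48, 5.38, 10.28]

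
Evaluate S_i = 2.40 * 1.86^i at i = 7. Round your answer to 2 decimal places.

S_7 = 2.4 * 1.86^7 ≈ 2.4 * 77.0177 ≈ 184.84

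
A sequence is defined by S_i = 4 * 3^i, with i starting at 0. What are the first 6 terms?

This is a geometric sequence.
i=0: S_0 = 4 * 3^0 = 4
i=1: S_1 = 4 * 3^1 = 12
i=2: S_2 = 4 * 3^2 = 36
i=3: S_3 = 4 * 3^3 = 108
i=4: S_4 = 4 * 3^4 = 324
i=5: S_5 = 4 * 3^5 = 972
The first 6 terms are: [4, 12, 36, 108, 324, 972]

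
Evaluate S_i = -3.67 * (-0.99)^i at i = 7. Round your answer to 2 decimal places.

S_7 = -3.67 * (-0.99)^7 ≈ -3.67 * -0.9321 ≈ 3.42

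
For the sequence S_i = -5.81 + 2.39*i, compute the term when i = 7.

S_7 = -5.81 + 2.39*7 = -5.81 + 16.73 = 10.92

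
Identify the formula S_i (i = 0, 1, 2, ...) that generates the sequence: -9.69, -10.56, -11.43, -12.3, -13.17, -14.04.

Check differences: -10.56 - -9.69 = -0.87
-11.43 - -10.56 = -0.87
Common difference d = -0.87.
First term a = -9.69.
Formula: S_i = -9.69 - 0.87*i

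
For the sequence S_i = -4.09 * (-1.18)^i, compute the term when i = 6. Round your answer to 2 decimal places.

S_6 = -4.09 * (-1.18)^6 ≈ -4.09 * 2.6996 ≈ -11.04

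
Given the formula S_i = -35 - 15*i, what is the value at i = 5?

S_5 = -35 + -15*5 = -35 + -75 = -110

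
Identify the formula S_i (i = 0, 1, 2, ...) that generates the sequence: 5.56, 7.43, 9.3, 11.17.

Check differences: 7.43 - 5.56 = 1.87
9.3 - 7.43 = 1.87
Common difference d = 1.87.
First term a = 5.56.
Formula: S_i = 5.56 + 1.87*i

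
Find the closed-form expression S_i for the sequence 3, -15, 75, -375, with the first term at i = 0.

Check ratios: -15 / 3 = -5.0
Common ratio r = -5.
First term a = 3.
Formula: S_i = 3 * (-5)^i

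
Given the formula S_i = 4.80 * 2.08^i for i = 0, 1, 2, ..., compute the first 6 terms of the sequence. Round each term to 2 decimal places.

This is a geometric sequence.
i=0: S_0 = 4.8 * 2.08^0 = 4.8
i=1: S_1 = 4.8 * 2.08^1 ≈ 9.98
i=2: S_2 = 4.8 * 2.08^2 ≈ 20.77
i=3: S_3 = 4.8 * 2.08^3 ≈ 43.19
i=4: S_4 = 4.8 * 2.08^4 ≈ 89.85
i=5: S_5 = 4.8 * 2.08^5 ≈ 186.88
The first 6 terms are: [4.8, 9.98, 20.77, 43.19, 89.85, 186.88]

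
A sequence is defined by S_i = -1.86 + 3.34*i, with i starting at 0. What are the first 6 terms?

This is an arithmetic sequence.
i=0: S_0 = -1.86 + 3.34*0 = -1.86
i=1: S_1 = -1.86 + 3.34*1 = 1.48
i=2: S_2 = -1.86 + 3.34*2 = 4.82
i=3: S_3 = -1.86 + 3.34*3 = 8.16
i=4: S_4 = -1.86 + 3.34*4 = 11.5
i=5: S_5 = -1.86 + 3.34*5 = 14.84
The first 6 terms are: [-1.86, 1.48, 4.82, 8.16, 11.5, 14.84]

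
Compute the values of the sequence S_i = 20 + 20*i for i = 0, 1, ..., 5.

This is an arithmetic sequence.
i=0: S_0 = 20 + 20*0 = 20
i=1: S_1 = 20 + 20*1 = 40
i=2: S_2 = 20 + 20*2 = 60
i=3: S_3 = 20 + 20*3 = 80
i=4: S_4 = 20 + 20*4 = 100
i=5: S_5 = 20 + 20*5 = 120
The first 6 terms are: [20, 40, 60, 80, 100, 120]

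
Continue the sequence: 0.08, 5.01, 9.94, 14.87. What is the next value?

Differences: 5.01 - 0.08 = 4.93
This is an arithmetic sequence with common difference d = 4.93.
Next term = 14.87 + 4.93 = 19.8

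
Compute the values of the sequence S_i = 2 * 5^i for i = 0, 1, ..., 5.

This is a geometric sequence.
i=0: S_0 = 2 * 5^0 = 2
i=1: S_1 = 2 * 5^1 = 10
i=2: S_2 = 2 * 5^2 = 50
i=3: S_3 = 2 * 5^3 = 250
i=4: S_4 = 2 * 5^4 = 1250
i=5: S_5 = 2 * 5^5 = 6250
The first 6 terms are: [2, 10, 50, 250, 1250, 6250]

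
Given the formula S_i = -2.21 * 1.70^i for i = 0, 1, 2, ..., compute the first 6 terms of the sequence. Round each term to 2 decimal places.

This is a geometric sequence.
i=0: S_0 = -2.21 * 1.7^0 = -2.21
i=1: S_1 = -2.21 * 1.7^1 ≈ -3.76
i=2: S_2 = -2.21 * 1.7^2 ≈ -6.39
i=3: S_3 = -2.21 * 1.7^3 ≈ -10.86
i=4: S_4 = -2.21 * 1.7^4 ≈ -18.46
i=5: S_5 = -2.21 * 1.7^5 ≈ -31.38
The first 6 terms are: [-2.21, -3.76, -6.39, -10.86, -18.46, -31.38]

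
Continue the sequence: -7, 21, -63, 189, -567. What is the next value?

Ratios: 21 / -7 = -3.0
This is a geometric sequence with common ratio r = -3.
Next term = -567 * -3 = 1701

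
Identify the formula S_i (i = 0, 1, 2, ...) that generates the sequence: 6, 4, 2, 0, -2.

Check differences: 4 - 6 = -2
2 - 4 = -2
Common difference d = -2.
First term a = 6.
Formula: S_i = 6 - 2*i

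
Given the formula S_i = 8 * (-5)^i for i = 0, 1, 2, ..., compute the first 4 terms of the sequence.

This is a geometric sequence.
i=0: S_0 = 8 * (-5)^0 = 8
i=1: S_1 = 8 * (-5)^1 = -40
i=2: S_2 = 8 * (-5)^2 = 200
i=3: S_3 = 8 * (-5)^3 = -1000
The first 4 terms are: [8, -40, 200, -1000]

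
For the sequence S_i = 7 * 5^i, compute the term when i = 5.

S_5 = 7 * 5^5 = 7 * 3125 = 21875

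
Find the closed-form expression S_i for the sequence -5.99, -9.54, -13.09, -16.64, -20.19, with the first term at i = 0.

Check differences: -9.54 - -5.99 = -3.55
-13.09 - -9.54 = -3.55
Common difference d = -3.55.
First term a = -5.99.
Formula: S_i = -5.99 - 3.55*i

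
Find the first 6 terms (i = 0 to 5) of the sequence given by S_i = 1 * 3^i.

This is a geometric sequence.
i=0: S_0 = 1 * 3^0 = 1
i=1: S_1 = 1 * 3^1 = 3
i=2: S_2 = 1 * 3^2 = 9
i=3: S_3 = 1 * 3^3 = 27
i=4: S_4 = 1 * 3^4 = 81
i=5: S_5 = 1 * 3^5 = 243
The first 6 terms are: [1, 3, 9, 27, 81, 243]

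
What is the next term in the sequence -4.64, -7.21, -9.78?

Differences: -7.21 - -4.64 = -2.57
This is an arithmetic sequence with common difference d = -2.57.
Next term = -9.78 + -2.57 = -12.35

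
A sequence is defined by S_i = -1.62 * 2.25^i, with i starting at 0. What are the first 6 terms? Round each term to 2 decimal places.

This is a geometric sequence.
i=0: S_0 = -1.62 * 2.25^0 = -1.62
i=1: S_1 = -1.62 * 2.25^1 ≈ -3.65
i=2: S_2 = -1.62 * 2.25^2 ≈ -8.2
i=3: S_3 = -1.62 * 2.25^3 ≈ -18.45
i=4: S_4 = -1.62 * 2.25^4 ≈ -41.52
i=5: S_5 = -1.62 * 2.25^5 ≈ -93.42
The first 6 terms are: [-1.62, -3.65, -8.2, -18.45, -41.52, -93.42]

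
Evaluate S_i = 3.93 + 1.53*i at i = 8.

S_8 = 3.93 + 1.53*8 = 3.93 + 12.24 = 16.17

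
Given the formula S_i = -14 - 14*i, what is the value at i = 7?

S_7 = -14 + -14*7 = -14 + -98 = -112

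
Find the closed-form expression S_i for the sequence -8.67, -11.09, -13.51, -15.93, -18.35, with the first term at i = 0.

Check differences: -11.09 - -8.67 = -2.42
-13.51 - -11.09 = -2.42
Common difference d = -2.42.
First term a = -8.67.
Formula: S_i = -8.67 - 2.42*i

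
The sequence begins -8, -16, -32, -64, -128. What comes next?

Ratios: -16 / -8 = 2.0
This is a geometric sequence with common ratio r = 2.
Next term = -128 * 2 = -256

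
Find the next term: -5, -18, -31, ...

Differences: -18 - -5 = -13
This is an arithmetic sequence with common difference d = -13.
Next term = -31 + -13 = -44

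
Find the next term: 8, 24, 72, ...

Ratios: 24 / 8 = 3.0
This is a geometric sequence with common ratio r = 3.
Next term = 72 * 3 = 216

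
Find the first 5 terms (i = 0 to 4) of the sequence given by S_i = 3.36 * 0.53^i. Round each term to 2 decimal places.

This is a geometric sequence.
i=0: S_0 = 3.36 * 0.53^0 = 3.36
i=1: S_1 = 3.36 * 0.53^1 ≈ 1.78
i=2: S_2 = 3.36 * 0.53^2 ≈ 0.94
i=3: S_3 = 3.36 * 0.53^3 ≈ 0.5
i=4: S_4 = 3.36 * 0.53^4 ≈ 0.27
The first 5 terms are: [3.36, 1.78, 0.94, 0.5, 0.27]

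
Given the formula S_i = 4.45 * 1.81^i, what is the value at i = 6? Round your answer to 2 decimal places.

S_6 = 4.45 * 1.81^6 ≈ 4.45 * 35.1618 ≈ 156.47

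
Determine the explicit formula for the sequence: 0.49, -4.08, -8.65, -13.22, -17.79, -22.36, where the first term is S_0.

Check differences: -4.08 - 0.49 = -4.57
-8.65 - -4.08 = -4.57
Common difference d = -4.57.
First term a = 0.49.
Formula: S_i = 0.49 - 4.57*i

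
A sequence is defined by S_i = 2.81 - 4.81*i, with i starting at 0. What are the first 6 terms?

This is an arithmetic sequence.
i=0: S_0 = 2.81 + -4.81*0 = 2.81
i=1: S_1 = 2.81 + -4.81*1 = -2.0
i=2: S_2 = 2.81 + -4.81*2 = -6.81
i=3: S_3 = 2.81 + -4.81*3 = -11.62
i=4: S_4 = 2.81 + -4.81*4 = -16.43
i=5: S_5 = 2.81 + -4.81*5 = -21.24
The first 6 terms are: [2.81, -2.0, -6.81, -11.62, -16.43, -21.24]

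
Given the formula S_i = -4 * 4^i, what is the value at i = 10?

S_10 = -4 * 4^10 = -4 * 1048576 = -4194304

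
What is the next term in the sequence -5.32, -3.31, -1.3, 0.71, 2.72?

Differences: -3.31 - -5.32 = 2.01
This is an arithmetic sequence with common difference d = 2.01.
Next term = 2.72 + 2.01 = 4.73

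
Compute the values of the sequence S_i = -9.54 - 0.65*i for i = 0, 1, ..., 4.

This is an arithmetic sequence.
i=0: S_0 = -9.54 + -0.65*0 = -9.54
i=1: S_1 = -9.54 + -0.65*1 = -10.19
i=2: S_2 = -9.54 + -0.65*2 = -10.84
i=3: S_3 = -9.54 + -0.65*3 = -11.49
i=4: S_4 = -9.54 + -0.65*4 = -12.14
The first 5 terms are: [-9.54, -10.19, -10.84, -11.49, -12.14]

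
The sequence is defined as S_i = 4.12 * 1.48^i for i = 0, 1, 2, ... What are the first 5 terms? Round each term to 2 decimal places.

This is a geometric sequence.
i=0: S_0 = 4.12 * 1.48^0 = 4.12
i=1: S_1 = 4.12 * 1.48^1 ≈ 6.1
i=2: S_2 = 4.12 * 1.48^2 ≈ 9.02
i=3: S_3 = 4.12 * 1.48^3 ≈ 13.36
i=4: S_4 = 4.12 * 1.48^4 ≈ 19.77
The first 5 terms are: [4.12, 6.1, 9.02, 13.36, 19.77]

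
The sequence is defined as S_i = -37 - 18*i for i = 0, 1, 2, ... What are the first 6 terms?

This is an arithmetic sequence.
i=0: S_0 = -37 + -18*0 = -37
i=1: S_1 = -37 + -18*1 = -55
i=2: S_2 = -37 + -18*2 = -73
i=3: S_3 = -37 + -18*3 = -91
i=4: S_4 = -37 + -18*4 = -109
i=5: S_5 = -37 + -18*5 = -127
The first 6 terms are: [-37, -55, -73, -91, -109, -127]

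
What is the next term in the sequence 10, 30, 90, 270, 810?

Ratios: 30 / 10 = 3.0
This is a geometric sequence with common ratio r = 3.
Next term = 810 * 3 = 2430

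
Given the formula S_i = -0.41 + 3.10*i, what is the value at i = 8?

S_8 = -0.41 + 3.1*8 = -0.41 + 24.8 = 24.39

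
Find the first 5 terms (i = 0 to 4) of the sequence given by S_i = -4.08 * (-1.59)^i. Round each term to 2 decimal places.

This is a geometric sequence.
i=0: S_0 = -4.08 * (-1.59)^0 = -4.08
i=1: S_1 = -4.08 * (-1.59)^1 ≈ 6.49
i=2: S_2 = -4.08 * (-1.59)^2 ≈ -10.31
i=3: S_3 = -4.08 * (-1.59)^3 ≈ 16.4
i=4: S_4 = -4.08 * (-1.59)^4 ≈ -26.08
The first 5 terms are: [-4.08, 6.49, -10.31, 16.4, -26.08]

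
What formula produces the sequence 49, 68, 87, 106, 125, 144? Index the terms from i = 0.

Check differences: 68 - 49 = 19
87 - 68 = 19
Common difference d = 19.
First term a = 49.
Formula: S_i = 49 + 19*i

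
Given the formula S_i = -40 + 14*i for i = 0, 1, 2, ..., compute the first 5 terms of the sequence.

This is an arithmetic sequence.
i=0: S_0 = -40 + 14*0 = -40
i=1: S_1 = -40 + 14*1 = -26
i=2: S_2 = -40 + 14*2 = -12
i=3: S_3 = -40 + 14*3 = 2
i=4: S_4 = -40 + 14*4 = 16
The first 5 terms are: [-40, -26, -12, 2, 16]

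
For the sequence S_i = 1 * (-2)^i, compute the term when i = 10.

S_10 = 1 * (-2)^10 = 1 * 1024 = 1024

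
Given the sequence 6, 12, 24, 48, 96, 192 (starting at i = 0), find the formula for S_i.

Check ratios: 12 / 6 = 2.0
Common ratio r = 2.
First term a = 6.
Formula: S_i = 6 * 2^i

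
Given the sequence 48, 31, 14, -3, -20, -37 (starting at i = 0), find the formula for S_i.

Check differences: 31 - 48 = -17
14 - 31 = -17
Common difference d = -17.
First term a = 48.
Formula: S_i = 48 - 17*i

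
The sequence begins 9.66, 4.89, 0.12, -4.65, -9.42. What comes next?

Differences: 4.89 - 9.66 = -4.77
This is an arithmetic sequence with common difference d = -4.77.
Next term = -9.42 + -4.77 = -14.19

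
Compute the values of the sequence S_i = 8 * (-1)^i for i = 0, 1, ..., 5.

This is a geometric sequence.
i=0: S_0 = 8 * (-1)^0 = 8
i=1: S_1 = 8 * (-1)^1 = -8
i=2: S_2 = 8 * (-1)^2 = 8
i=3: S_3 = 8 * (-1)^3 = -8
i=4: S_4 = 8 * (-1)^4 = 8
i=5: S_5 = 8 * (-1)^5 = -8
The first 6 terms are: [8, -8, 8, -8, 8, -8]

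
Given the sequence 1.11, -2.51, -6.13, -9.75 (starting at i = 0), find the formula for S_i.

Check differences: -2.51 - 1.11 = -3.62
-6.13 - -2.51 = -3.62
Common difference d = -3.62.
First term a = 1.11.
Formula: S_i = 1.11 - 3.62*i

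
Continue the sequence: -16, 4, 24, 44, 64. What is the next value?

Differences: 4 - -16 = 20
This is an arithmetic sequence with common difference d = 20.
Next term = 64 + 20 = 84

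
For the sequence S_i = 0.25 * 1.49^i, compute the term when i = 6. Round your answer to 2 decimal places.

S_6 = 0.25 * 1.49^6 ≈ 0.25 * 10.9425 ≈ 2.74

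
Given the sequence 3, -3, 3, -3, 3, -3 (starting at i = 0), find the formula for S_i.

Check ratios: -3 / 3 = -1.0
Common ratio r = -1.
First term a = 3.
Formula: S_i = 3 * (-1)^i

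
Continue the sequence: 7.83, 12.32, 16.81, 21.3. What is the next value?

Differences: 12.32 - 7.83 = 4.49
This is an arithmetic sequence with common difference d = 4.49.
Next term = 21.3 + 4.49 = 25.79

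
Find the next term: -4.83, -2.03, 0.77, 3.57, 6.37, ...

Differences: -2.03 - -4.83 = 2.8
This is an arithmetic sequence with common difference d = 2.8.
Next term = 6.37 + 2.8 = 9.17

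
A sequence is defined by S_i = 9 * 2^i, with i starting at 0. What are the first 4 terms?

This is a geometric sequence.
i=0: S_0 = 9 * 2^0 = 9
i=1: S_1 = 9 * 2^1 = 18
i=2: S_2 = 9 * 2^2 = 36
i=3: S_3 = 9 * 2^3 = 72
The first 4 terms are: [9, 18, 36, 72]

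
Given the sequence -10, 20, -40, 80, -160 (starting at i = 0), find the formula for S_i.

Check ratios: 20 / -10 = -2.0
Common ratio r = -2.
First term a = -10.
Formula: S_i = -10 * (-2)^i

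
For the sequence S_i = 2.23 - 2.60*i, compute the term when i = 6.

S_6 = 2.23 + -2.6*6 = 2.23 + -15.6 = -13.37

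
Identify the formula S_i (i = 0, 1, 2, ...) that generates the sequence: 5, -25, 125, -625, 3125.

Check ratios: -25 / 5 = -5.0
Common ratio r = -5.
First term a = 5.
Formula: S_i = 5 * (-5)^i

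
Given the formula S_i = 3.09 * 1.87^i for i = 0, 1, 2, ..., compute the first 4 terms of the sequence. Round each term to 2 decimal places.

This is a geometric sequence.
i=0: S_0 = 3.09 * 1.87^0 = 3.09
i=1: S_1 = 3.09 * 1.87^1 ≈ 5.78
i=2: S_2 = 3.09 * 1.87^2 ≈ 10.81
i=3: S_3 = 3.09 * 1.87^3 ≈ 20.21
The first 4 terms are: [3.09, 5.78, 10.81, 20.21]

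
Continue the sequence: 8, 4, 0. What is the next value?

Differences: 4 - 8 = -4
This is an arithmetic sequence with common difference d = -4.
Next term = 0 + -4 = -4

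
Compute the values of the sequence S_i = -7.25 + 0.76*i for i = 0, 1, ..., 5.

This is an arithmetic sequence.
i=0: S_0 = -7.25 + 0.76*0 = -7.25
i=1: S_1 = -7.25 + 0.76*1 = -6.49
i=2: S_2 = -7.25 + 0.76*2 = -5.73
i=3: S_3 = -7.25 + 0.76*3 = -4.97
i=4: S_4 = -7.25 + 0.76*4 = -4.21
i=5: S_5 = -7.25 + 0.76*5 = -3.45
The first 6 terms are: [-7.25, -6.49, -5.73, -4.97, -4.21, -3.45]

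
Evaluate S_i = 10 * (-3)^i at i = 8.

S_8 = 10 * (-3)^8 = 10 * 6561 = 65610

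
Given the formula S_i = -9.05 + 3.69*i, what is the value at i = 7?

S_7 = -9.05 + 3.69*7 = -9.05 + 25.83 = 16.78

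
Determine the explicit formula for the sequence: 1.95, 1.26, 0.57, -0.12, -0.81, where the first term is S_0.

Check differences: 1.26 - 1.95 = -0.69
0.57 - 1.26 = -0.69
Common difference d = -0.69.
First term a = 1.95.
Formula: S_i = 1.95 - 0.69*i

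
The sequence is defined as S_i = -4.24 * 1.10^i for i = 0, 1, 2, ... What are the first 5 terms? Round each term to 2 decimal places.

This is a geometric sequence.
i=0: S_0 = -4.24 * 1.1^0 = -4.24
i=1: S_1 = -4.24 * 1.1^1 ≈ -4.66
i=2: S_2 = -4.24 * 1.1^2 ≈ -5.13
i=3: S_3 = -4.24 * 1.1^3 ≈ -5.64
i=4: S_4 = -4.24 * 1.1^4 ≈ -6.21
The first 5 terms are: [-4.24, -4.66, -5.13, -5.64, -6.21]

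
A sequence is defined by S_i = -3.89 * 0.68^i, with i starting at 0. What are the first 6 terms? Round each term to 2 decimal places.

This is a geometric sequence.
i=0: S_0 = -3.89 * 0.68^0 = -3.89
i=1: S_1 = -3.89 * 0.68^1 ≈ -2.65
i=2: S_2 = -3.89 * 0.68^2 ≈ -1.8
i=3: S_3 = -3.89 * 0.68^3 ≈ -1.22
i=4: S_4 = -3.89 * 0.68^4 ≈ -0.83
i=5: S_5 = -3.89 * 0.68^5 ≈ -0.57
The first 6 terms are: [-3.89, -2.65, -1.8, -1.22, -0.83, -0.57]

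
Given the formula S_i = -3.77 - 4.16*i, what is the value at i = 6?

S_6 = -3.77 + -4.16*6 = -3.77 + -24.96 = -28.73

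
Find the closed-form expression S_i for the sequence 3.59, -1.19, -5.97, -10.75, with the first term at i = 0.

Check differences: -1.19 - 3.59 = -4.78
-5.97 - -1.19 = -4.78
Common difference d = -4.78.
First term a = 3.59.
Formula: S_i = 3.59 - 4.78*i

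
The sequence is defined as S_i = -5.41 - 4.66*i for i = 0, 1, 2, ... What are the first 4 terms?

This is an arithmetic sequence.
i=0: S_0 = -5.41 + -4.66*0 = -5.41
i=1: S_1 = -5.41 + -4.66*1 = -10.07
i=2: S_2 = -5.41 + -4.66*2 = -14.73
i=3: S_3 = -5.41 + -4.66*3 = -19.39
The first 4 terms are: [-5.41, -10.07, -14.73, -19.39]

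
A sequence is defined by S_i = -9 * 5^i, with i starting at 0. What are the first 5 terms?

This is a geometric sequence.
i=0: S_0 = -9 * 5^0 = -9
i=1: S_1 = -9 * 5^1 = -45
i=2: S_2 = -9 * 5^2 = -225
i=3: S_3 = -9 * 5^3 = -1125
i=4: S_4 = -9 * 5^4 = -5625
The first 5 terms are: [-9, -45, -225, -1125, -5625]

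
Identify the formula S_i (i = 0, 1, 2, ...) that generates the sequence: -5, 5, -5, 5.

Check ratios: 5 / -5 = -1.0
Common ratio r = -1.
First term a = -5.
Formula: S_i = -5 * (-1)^i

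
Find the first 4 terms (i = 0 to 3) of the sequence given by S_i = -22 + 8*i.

This is an arithmetic sequence.
i=0: S_0 = -22 + 8*0 = -22
i=1: S_1 = -22 + 8*1 = -14
i=2: S_2 = -22 + 8*2 = -6
i=3: S_3 = -22 + 8*3 = 2
The first 4 terms are: [-22, -14, -6, 2]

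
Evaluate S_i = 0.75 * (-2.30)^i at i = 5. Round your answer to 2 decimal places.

S_5 = 0.75 * (-2.3)^5 ≈ 0.75 * -64.3634 ≈ -48.27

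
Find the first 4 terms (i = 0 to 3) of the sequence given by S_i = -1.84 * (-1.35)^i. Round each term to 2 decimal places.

This is a geometric sequence.
i=0: S_0 = -1.84 * (-1.35)^0 = -1.84
i=1: S_1 = -1.84 * (-1.35)^1 ≈ 2.48
i=2: S_2 = -1.84 * (-1.35)^2 ≈ -3.35
i=3: S_3 = -1.84 * (-1.35)^3 ≈ 4.53
The first 4 terms are: [-1.84, 2.48, -3.35, 4.53]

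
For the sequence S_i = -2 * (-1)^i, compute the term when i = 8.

S_8 = -2 * (-1)^8 = -2 * 1 = -2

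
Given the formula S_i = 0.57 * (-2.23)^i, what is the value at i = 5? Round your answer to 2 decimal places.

S_5 = 0.57 * (-2.23)^5 ≈ 0.57 * -55.1473 ≈ -31.43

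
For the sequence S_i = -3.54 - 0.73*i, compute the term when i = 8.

S_8 = -3.54 + -0.73*8 = -3.54 + -5.84 = -9.38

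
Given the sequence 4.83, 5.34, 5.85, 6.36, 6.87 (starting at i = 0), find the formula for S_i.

Check differences: 5.34 - 4.83 = 0.51
5.85 - 5.34 = 0.51
Common difference d = 0.51.
First term a = 4.83.
Formula: S_i = 4.83 + 0.51*i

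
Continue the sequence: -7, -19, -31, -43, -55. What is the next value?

Differences: -19 - -7 = -12
This is an arithmetic sequence with common difference d = -12.
Next term = -55 + -12 = -67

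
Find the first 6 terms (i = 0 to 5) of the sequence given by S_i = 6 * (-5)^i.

This is a geometric sequence.
i=0: S_0 = 6 * (-5)^0 = 6
i=1: S_1 = 6 * (-5)^1 = -30
i=2: S_2 = 6 * (-5)^2 = 150
i=3: S_3 = 6 * (-5)^3 = -750
i=4: S_4 = 6 * (-5)^4 = 3750
i=5: S_5 = 6 * (-5)^5 = -18750
The first 6 terms are: [6, -30, 150, -750, 3750, -18750]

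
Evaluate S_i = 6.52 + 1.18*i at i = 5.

S_5 = 6.52 + 1.18*5 = 6.52 + 5.9 = 12.42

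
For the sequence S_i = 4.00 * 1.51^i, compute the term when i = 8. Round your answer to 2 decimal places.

S_8 = 4.0 * 1.51^8 ≈ 4.0 * 27.0281 ≈ 108.11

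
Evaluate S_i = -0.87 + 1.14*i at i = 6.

S_6 = -0.87 + 1.14*6 = -0.87 + 6.84 = 5.97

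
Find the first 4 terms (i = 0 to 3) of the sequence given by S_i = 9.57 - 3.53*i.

This is an arithmetic sequence.
i=0: S_0 = 9.57 + -3.53*0 = 9.57
i=1: S_1 = 9.57 + -3.53*1 = 6.04
i=2: S_2 = 9.57 + -3.53*2 = 2.51
i=3: S_3 = 9.57 + -3.53*3 = -1.02
The first 4 terms are: [9.57, 6.04, 2.51, -1.02]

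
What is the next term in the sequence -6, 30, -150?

Ratios: 30 / -6 = -5.0
This is a geometric sequence with common ratio r = -5.
Next term = -150 * -5 = 750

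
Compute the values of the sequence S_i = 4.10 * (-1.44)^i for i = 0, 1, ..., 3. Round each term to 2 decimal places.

This is a geometric sequence.
i=0: S_0 = 4.1 * (-1.44)^0 = 4.1
i=1: S_1 = 4.1 * (-1.44)^1 ≈ -5.9
i=2: S_2 = 4.1 * (-1.44)^2 ≈ 8.5
i=3: S_3 = 4.1 * (-1.44)^3 ≈ -12.24
The first 4 terms are: [4.1, -5.9, 8.5, -12.24]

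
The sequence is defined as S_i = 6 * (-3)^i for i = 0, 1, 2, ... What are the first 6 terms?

This is a geometric sequence.
i=0: S_0 = 6 * (-3)^0 = 6
i=1: S_1 = 6 * (-3)^1 = -18
i=2: S_2 = 6 * (-3)^2 = 54
i=3: S_3 = 6 * (-3)^3 = -162
i=4: S_4 = 6 * (-3)^4 = 486
i=5: S_5 = 6 * (-3)^5 = -1458
The first 6 terms are: [6, -18, 54, -162, 486, -1458]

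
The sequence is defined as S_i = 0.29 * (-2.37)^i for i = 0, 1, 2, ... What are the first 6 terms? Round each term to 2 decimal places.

This is a geometric sequence.
i=0: S_0 = 0.29 * (-2.37)^0 = 0.29
i=1: S_1 = 0.29 * (-2.37)^1 ≈ -0.69
i=2: S_2 = 0.29 * (-2.37)^2 ≈ 1.63
i=3: S_3 = 0.29 * (-2.37)^3 ≈ -3.86
i=4: S_4 = 0.29 * (-2.37)^4 ≈ 9.15
i=5: S_5 = 0.29 * (-2.37)^5 ≈ -21.68
The first 6 terms are: [0.29, -0.69, 1.63, -3.86, 9.15, -21.68]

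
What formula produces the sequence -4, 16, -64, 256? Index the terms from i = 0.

Check ratios: 16 / -4 = -4.0
Common ratio r = -4.
First term a = -4.
Formula: S_i = -4 * (-4)^i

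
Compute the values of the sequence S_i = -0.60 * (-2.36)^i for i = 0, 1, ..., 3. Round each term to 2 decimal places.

This is a geometric sequence.
i=0: S_0 = -0.6 * (-2.36)^0 = -0.6
i=1: S_1 = -0.6 * (-2.36)^1 ≈ 1.42
i=2: S_2 = -0.6 * (-2.36)^2 ≈ -3.34
i=3: S_3 = -0.6 * (-2.36)^3 ≈ 7.89
The first 4 terms are: [-0.6, 1.42, -3.34, 7.89]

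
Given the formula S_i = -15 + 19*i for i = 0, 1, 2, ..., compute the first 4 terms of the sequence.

This is an arithmetic sequence.
i=0: S_0 = -15 + 19*0 = -15
i=1: S_1 = -15 + 19*1 = 4
i=2: S_2 = -15 + 19*2 = 23
i=3: S_3 = -15 + 19*3 = 42
The first 4 terms are: [-15, 4, 23, 42]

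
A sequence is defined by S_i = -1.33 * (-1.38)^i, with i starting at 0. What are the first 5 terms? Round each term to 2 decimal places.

This is a geometric sequence.
i=0: S_0 = -1.33 * (-1.38)^0 = -1.33
i=1: S_1 = -1.33 * (-1.38)^1 ≈ 1.84
i=2: S_2 = -1.33 * (-1.38)^2 ≈ -2.53
i=3: S_3 = -1.33 * (-1.38)^3 ≈ 3.5
i=4: S_4 = -1.33 * (-1.38)^4 ≈ -4.82
The first 5 terms are: [-1.33, 1.84, -2.53, 3.5, -4.82]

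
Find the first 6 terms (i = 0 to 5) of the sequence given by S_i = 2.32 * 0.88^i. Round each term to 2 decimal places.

This is a geometric sequence.
i=0: S_0 = 2.32 * 0.88^0 = 2.32
i=1: S_1 = 2.32 * 0.88^1 ≈ 2.04
i=2: S_2 = 2.32 * 0.88^2 ≈ 1.8
i=3: S_3 = 2.32 * 0.88^3 ≈ 1.58
i=4: S_4 = 2.32 * 0.88^4 ≈ 1.39
i=5: S_5 = 2.32 * 0.88^5 ≈ 1.22
The first 6 terms are: [2.32, 2.04, 1.8, 1.58, 1.39, 1.22]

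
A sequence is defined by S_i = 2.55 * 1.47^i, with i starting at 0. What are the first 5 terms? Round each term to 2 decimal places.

This is a geometric sequence.
i=0: S_0 = 2.55 * 1.47^0 = 2.55
i=1: S_1 = 2.55 * 1.47^1 ≈ 3.75
i=2: S_2 = 2.55 * 1.47^2 ≈ 5.51
i=3: S_3 = 2.55 * 1.47^3 ≈ 8.1
i=4: S_4 = 2.55 * 1.47^4 ≈ 11.91
The first 5 terms are: [2.55, 3.75, 5.51, 8.1, 11.91]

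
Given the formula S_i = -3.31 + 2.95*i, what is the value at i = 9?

S_9 = -3.31 + 2.95*9 = -3.31 + 26.55 = 23.24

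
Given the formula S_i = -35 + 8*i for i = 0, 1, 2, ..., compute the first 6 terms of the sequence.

This is an arithmetic sequence.
i=0: S_0 = -35 + 8*0 = -35
i=1: S_1 = -35 + 8*1 = -27
i=2: S_2 = -35 + 8*2 = -19
i=3: S_3 = -35 + 8*3 = -11
i=4: S_4 = -35 + 8*4 = -3
i=5: S_5 = -35 + 8*5 = 5
The first 6 terms are: [-35, -27, -19, -11, -3, 5]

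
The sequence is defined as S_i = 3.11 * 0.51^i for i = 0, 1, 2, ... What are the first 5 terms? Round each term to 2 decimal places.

This is a geometric sequence.
i=0: S_0 = 3.11 * 0.51^0 = 3.11
i=1: S_1 = 3.11 * 0.51^1 ≈ 1.59
i=2: S_2 = 3.11 * 0.51^2 ≈ 0.81
i=3: S_3 = 3.11 * 0.51^3 ≈ 0.41
i=4: S_4 = 3.11 * 0.51^4 ≈ 0.21
The first 5 terms are: [3.11, 1.59, 0.81, 0.41, 0.21]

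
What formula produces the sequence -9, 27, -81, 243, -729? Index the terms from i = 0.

Check ratios: 27 / -9 = -3.0
Common ratio r = -3.
First term a = -9.
Formula: S_i = -9 * (-3)^i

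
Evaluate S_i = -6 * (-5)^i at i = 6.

S_6 = -6 * (-5)^6 = -6 * 15625 = -93750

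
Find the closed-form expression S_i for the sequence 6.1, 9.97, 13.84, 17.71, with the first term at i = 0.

Check differences: 9.97 - 6.1 = 3.87
13.84 - 9.97 = 3.87
Common difference d = 3.87.
First term a = 6.1.
Formula: S_i = 6.10 + 3.87*i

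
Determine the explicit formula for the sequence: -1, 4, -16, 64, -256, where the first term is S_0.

Check ratios: 4 / -1 = -4.0
Common ratio r = -4.
First term a = -1.
Formula: S_i = -1 * (-4)^i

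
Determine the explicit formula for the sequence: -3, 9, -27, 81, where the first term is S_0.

Check ratios: 9 / -3 = -3.0
Common ratio r = -3.
First term a = -3.
Formula: S_i = -3 * (-3)^i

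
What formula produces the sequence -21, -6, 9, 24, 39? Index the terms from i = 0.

Check differences: -6 - -21 = 15
9 - -6 = 15
Common difference d = 15.
First term a = -21.
Formula: S_i = -21 + 15*i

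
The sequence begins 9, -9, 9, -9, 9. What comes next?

Ratios: -9 / 9 = -1.0
This is a geometric sequence with common ratio r = -1.
Next term = 9 * -1 = -9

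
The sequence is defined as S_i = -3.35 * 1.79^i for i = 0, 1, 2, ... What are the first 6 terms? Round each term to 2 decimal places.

This is a geometric sequence.
i=0: S_0 = -3.35 * 1.79^0 = -3.35
i=1: S_1 = -3.35 * 1.79^1 ≈ -6.0
i=2: S_2 = -3.35 * 1.79^2 ≈ -10.73
i=3: S_3 = -3.35 * 1.79^3 ≈ -19.21
i=4: S_4 = -3.35 * 1.79^4 ≈ -34.39
i=5: S_5 = -3.35 * 1.79^5 ≈ -61.56
The first 6 terms are: [-3.35, -6.0, -10.73, -19.21, -34.39, -61.56]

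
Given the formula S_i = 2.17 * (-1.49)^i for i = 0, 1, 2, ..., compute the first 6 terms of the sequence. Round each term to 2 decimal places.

This is a geometric sequence.
i=0: S_0 = 2.17 * (-1.49)^0 = 2.17
i=1: S_1 = 2.17 * (-1.49)^1 ≈ -3.23
i=2: S_2 = 2.17 * (-1.49)^2 ≈ 4.82
i=3: S_3 = 2.17 * (-1.49)^3 ≈ -7.18
i=4: S_4 = 2.17 * (-1.49)^4 ≈ 10.7
i=5: S_5 = 2.17 * (-1.49)^5 ≈ -15.94
The first 6 terms are: [2.17, -3.23, 4.82, -7.18, 10.7, -15.94]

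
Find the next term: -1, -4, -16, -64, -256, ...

Ratios: -4 / -1 = 4.0
This is a geometric sequence with common ratio r = 4.
Next term = -256 * 4 = -1024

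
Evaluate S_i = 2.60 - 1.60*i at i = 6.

S_6 = 2.6 + -1.6*6 = 2.6 + -9.6 = -7.0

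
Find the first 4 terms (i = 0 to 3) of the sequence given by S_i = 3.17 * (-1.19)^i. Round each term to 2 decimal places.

This is a geometric sequence.
i=0: S_0 = 3.17 * (-1.19)^0 = 3.17
i=1: S_1 = 3.17 * (-1.19)^1 ≈ -3.77
i=2: S_2 = 3.17 * (-1.19)^2 ≈ 4.49
i=3: S_3 = 3.17 * (-1.19)^3 ≈ -5.34
The first 4 terms are: [3.17, -3.77, 4.49, -5.34]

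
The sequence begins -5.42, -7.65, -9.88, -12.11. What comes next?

Differences: -7.65 - -5.42 = -2.23
This is an arithmetic sequence with common difference d = -2.23.
Next term = -12.11 + -2.23 = -14.34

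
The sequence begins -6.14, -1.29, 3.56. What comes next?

Differences: -1.29 - -6.14 = 4.85
This is an arithmetic sequence with common difference d = 4.85.
Next term = 3.56 + 4.85 = 8.41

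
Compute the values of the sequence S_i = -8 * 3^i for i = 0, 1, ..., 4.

This is a geometric sequence.
i=0: S_0 = -8 * 3^0 = -8
i=1: S_1 = -8 * 3^1 = -24
i=2: S_2 = -8 * 3^2 = -72
i=3: S_3 = -8 * 3^3 = -216
i=4: S_4 = -8 * 3^4 = -648
The first 5 terms are: [-8, -24, -72, -216, -648]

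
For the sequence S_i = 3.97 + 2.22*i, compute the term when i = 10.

S_10 = 3.97 + 2.22*10 = 3.97 + 22.2 = 26.17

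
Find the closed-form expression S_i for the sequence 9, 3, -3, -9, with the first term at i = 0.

Check differences: 3 - 9 = -6
-3 - 3 = -6
Common difference d = -6.
First term a = 9.
Formula: S_i = 9 - 6*i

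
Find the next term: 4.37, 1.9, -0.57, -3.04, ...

Differences: 1.9 - 4.37 = -2.47
This is an arithmetic sequence with common difference d = -2.47.
Next term = -3.04 + -2.47 = -5.51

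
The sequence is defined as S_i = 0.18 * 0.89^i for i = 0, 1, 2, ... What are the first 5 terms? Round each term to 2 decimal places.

This is a geometric sequence.
i=0: S_0 = 0.18 * 0.89^0 = 0.18
i=1: S_1 = 0.18 * 0.89^1 ≈ 0.16
i=2: S_2 = 0.18 * 0.89^2 ≈ 0.14
i=3: S_3 = 0.18 * 0.89^3 ≈ 0.13
i=4: S_4 = 0.18 * 0.89^4 ≈ 0.11
The first 5 terms are: [0.18, 0.16, 0.14, 0.13, 0.11]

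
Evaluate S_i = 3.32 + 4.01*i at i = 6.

S_6 = 3.32 + 4.01*6 = 3.32 + 24.06 = 27.38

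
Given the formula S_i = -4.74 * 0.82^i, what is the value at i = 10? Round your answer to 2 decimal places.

S_10 = -4.74 * 0.82^10 ≈ -4.74 * 0.1374 ≈ -0.65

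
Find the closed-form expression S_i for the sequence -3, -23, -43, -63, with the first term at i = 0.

Check differences: -23 - -3 = -20
-43 - -23 = -20
Common difference d = -20.
First term a = -3.
Formula: S_i = -3 - 20*i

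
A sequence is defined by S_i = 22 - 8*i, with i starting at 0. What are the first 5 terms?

This is an arithmetic sequence.
i=0: S_0 = 22 + -8*0 = 22
i=1: S_1 = 22 + -8*1 = 14
i=2: S_2 = 22 + -8*2 = 6
i=3: S_3 = 22 + -8*3 = -2
i=4: S_4 = 22 + -8*4 = -10
The first 5 terms are: [22, 14, 6, -2, -10]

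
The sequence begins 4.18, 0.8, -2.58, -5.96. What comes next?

Differences: 0.8 - 4.18 = -3.38
This is an arithmetic sequence with common difference d = -3.38.
Next term = -5.96 + -3.38 = -9.34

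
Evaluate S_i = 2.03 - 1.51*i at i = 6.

S_6 = 2.03 + -1.51*6 = 2.03 + -9.06 = -7.03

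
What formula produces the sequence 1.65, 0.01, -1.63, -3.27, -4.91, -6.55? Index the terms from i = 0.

Check differences: 0.01 - 1.65 = -1.64
-1.63 - 0.01 = -1.64
Common difference d = -1.64.
First term a = 1.65.
Formula: S_i = 1.65 - 1.64*i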